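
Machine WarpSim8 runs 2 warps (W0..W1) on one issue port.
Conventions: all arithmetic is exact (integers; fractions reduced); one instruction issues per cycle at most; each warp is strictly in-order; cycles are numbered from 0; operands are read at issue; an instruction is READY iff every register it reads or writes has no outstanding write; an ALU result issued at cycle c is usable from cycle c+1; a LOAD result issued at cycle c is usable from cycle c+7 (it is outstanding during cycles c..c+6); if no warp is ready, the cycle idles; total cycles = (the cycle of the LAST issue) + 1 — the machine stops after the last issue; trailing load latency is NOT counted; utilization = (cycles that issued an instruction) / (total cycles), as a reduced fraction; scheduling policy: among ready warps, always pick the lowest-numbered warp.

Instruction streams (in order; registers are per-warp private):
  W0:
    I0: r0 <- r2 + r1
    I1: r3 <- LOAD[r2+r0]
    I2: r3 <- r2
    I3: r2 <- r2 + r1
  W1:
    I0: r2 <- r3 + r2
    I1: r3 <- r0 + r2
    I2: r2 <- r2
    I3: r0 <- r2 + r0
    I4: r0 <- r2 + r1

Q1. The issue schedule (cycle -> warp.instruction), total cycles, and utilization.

cycle 0: W0.I0
cycle 1: W0.I1
cycle 2: W1.I0
cycle 3: W1.I1
cycle 4: W1.I2
cycle 5: W1.I3
cycle 6: W1.I4
cycle 7: idle
cycle 8: W0.I2
cycle 9: W0.I3

Answer: 10 cycles, utilization 9/10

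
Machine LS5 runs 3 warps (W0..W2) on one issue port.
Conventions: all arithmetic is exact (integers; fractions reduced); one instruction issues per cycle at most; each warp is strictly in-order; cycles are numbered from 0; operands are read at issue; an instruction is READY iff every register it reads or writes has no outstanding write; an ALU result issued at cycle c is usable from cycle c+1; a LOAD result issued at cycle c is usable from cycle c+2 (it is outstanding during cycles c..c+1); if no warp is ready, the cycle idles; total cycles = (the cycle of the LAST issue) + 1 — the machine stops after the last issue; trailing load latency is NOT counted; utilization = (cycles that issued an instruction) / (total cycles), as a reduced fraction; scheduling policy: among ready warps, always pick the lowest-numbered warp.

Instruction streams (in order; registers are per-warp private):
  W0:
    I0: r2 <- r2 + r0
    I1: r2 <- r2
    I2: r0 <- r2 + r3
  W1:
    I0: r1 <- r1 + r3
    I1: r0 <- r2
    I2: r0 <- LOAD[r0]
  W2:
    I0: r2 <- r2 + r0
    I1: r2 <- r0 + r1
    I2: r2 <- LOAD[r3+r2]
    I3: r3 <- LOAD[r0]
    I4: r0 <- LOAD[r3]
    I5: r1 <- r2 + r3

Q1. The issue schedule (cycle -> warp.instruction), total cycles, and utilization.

cycle 0: W0.I0
cycle 1: W0.I1
cycle 2: W0.I2
cycle 3: W1.I0
cycle 4: W1.I1
cycle 5: W1.I2
cycle 6: W2.I0
cycle 7: W2.I1
cycle 8: W2.I2
cycle 9: W2.I3
cycle 10: idle
cycle 11: W2.I4
cycle 12: W2.I5

Answer: 13 cycles, utilization 12/13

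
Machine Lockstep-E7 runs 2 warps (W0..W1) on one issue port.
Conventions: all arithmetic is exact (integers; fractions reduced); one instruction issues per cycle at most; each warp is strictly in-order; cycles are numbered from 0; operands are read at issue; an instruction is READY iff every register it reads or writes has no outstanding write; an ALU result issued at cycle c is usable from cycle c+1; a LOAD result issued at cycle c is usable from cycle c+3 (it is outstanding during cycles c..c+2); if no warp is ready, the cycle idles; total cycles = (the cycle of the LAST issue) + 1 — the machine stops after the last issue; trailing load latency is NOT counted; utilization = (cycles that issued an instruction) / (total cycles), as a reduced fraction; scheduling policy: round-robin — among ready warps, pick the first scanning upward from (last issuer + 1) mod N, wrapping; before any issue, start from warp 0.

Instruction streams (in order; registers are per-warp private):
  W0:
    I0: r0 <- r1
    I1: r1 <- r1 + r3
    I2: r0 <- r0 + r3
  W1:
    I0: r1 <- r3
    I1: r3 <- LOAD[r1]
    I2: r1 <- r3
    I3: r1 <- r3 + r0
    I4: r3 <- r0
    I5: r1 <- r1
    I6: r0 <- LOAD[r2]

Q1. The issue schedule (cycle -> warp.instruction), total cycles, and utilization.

cycle 0: W0.I0
cycle 1: W1.I0
cycle 2: W0.I1
cycle 3: W1.I1
cycle 4: W0.I2
cycle 5: idle
cycle 6: W1.I2
cycle 7: W1.I3
cycle 8: W1.I4
cycle 9: W1.I5
cycle 10: W1.I6

Answer: 11 cycles, utilization 10/11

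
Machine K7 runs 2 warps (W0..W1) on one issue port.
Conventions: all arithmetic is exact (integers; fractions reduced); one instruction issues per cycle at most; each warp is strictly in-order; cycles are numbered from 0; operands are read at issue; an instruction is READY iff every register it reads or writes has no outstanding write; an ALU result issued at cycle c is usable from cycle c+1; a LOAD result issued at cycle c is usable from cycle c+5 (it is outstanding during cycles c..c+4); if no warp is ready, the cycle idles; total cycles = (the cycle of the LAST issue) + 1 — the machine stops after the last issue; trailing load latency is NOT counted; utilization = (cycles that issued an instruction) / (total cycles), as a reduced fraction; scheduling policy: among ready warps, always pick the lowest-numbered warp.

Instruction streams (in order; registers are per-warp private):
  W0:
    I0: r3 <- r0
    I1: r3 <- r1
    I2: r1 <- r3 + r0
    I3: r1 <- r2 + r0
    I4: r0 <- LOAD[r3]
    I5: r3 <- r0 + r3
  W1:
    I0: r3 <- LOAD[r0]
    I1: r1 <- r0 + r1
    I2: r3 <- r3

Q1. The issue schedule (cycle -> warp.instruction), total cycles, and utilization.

cycle 0: W0.I0
cycle 1: W0.I1
cycle 2: W0.I2
cycle 3: W0.I3
cycle 4: W0.I4
cycle 5: W1.I0
cycle 6: W1.I1
cycle 7: idle
cycle 8: idle
cycle 9: W0.I5
cycle 10: W1.I2

Answer: 11 cycles, utilization 9/11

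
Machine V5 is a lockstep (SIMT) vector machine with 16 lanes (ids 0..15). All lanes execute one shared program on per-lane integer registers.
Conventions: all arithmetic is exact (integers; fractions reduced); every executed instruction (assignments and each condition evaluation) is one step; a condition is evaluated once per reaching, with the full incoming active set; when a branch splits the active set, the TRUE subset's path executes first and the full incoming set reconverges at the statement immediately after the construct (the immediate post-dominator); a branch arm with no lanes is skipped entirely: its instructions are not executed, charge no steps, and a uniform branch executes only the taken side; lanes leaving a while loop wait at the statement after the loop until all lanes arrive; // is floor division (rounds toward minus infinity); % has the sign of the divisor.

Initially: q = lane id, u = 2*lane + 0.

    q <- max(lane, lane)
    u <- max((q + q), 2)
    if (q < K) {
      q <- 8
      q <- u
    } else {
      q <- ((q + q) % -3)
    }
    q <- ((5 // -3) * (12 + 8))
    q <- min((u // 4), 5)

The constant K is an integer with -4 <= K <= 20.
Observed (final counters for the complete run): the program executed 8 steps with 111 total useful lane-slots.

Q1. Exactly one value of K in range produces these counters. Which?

Answer: K = 15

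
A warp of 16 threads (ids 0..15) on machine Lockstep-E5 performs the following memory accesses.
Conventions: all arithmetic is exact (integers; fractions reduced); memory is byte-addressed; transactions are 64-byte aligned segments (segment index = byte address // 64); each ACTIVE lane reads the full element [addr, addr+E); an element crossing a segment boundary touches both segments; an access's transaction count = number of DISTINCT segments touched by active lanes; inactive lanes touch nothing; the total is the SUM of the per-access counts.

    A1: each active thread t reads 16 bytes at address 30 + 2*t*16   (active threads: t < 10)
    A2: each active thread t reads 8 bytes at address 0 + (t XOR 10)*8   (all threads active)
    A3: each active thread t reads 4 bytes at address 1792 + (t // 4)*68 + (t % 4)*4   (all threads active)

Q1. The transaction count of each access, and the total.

A1: 6 transactions
A2: 2 transactions
A3: 4 transactions

Answer: 6,2,4; total 12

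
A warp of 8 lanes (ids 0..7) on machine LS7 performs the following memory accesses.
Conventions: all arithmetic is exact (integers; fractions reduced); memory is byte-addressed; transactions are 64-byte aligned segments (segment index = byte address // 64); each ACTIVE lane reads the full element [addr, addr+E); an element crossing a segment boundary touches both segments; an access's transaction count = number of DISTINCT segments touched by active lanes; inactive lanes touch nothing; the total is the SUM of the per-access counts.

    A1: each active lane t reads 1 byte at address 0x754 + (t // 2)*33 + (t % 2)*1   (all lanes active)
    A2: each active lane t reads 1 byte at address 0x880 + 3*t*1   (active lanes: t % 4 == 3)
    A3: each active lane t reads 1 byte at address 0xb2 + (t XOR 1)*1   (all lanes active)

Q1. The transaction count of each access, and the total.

A1: 2 transactions
A2: 1 transaction
A3: 1 transaction

Answer: 2,1,1; total 4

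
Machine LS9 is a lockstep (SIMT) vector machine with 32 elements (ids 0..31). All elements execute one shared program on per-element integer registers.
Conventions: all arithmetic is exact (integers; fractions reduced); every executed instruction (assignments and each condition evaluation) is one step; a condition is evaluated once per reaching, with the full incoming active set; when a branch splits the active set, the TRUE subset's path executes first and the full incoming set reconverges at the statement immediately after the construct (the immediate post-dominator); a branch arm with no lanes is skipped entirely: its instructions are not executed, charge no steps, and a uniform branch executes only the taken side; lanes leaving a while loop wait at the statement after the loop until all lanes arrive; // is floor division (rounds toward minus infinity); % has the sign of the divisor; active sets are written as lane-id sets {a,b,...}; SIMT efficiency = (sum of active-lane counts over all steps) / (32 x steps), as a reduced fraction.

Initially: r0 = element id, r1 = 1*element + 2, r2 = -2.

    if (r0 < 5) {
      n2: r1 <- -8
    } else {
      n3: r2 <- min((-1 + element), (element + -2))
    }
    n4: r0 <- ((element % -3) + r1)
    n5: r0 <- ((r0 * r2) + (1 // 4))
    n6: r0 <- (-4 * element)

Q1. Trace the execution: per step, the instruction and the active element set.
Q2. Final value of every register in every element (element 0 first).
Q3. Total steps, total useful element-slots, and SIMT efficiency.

step 0: eval (r0 < 5)                {0,1,2,3,4,5,6,7,8,9,10,11,12,13,14,15,16,17,18,19,20,21,22,23,24,25,26,27,28,29,30,31}
step 1: r1 <- -8                     {0,1,2,3,4}
step 2: r2 <- min((-1 + element), (element + -2)) {5,6,7,8,9,10,11,12,13,14,15,16,17,18,19,20,21,22,23,24,25,26,27,28,29,30,31}
step 3: r0 <- ((element % -3) + r1)  {0,1,2,3,4,5,6,7,8,9,10,11,12,13,14,15,16,17,18,19,20,21,22,23,24,25,26,27,28,29,30,31}
step 4: r0 <- ((r0 * r2) + (1 // 4)) {0,1,2,3,4,5,6,7,8,9,10,11,12,13,14,15,16,17,18,19,20,21,22,23,24,25,26,27,28,29,30,31}
step 5: r0 <- (-4 * element)         {0,1,2,3,4,5,6,7,8,9,10,11,12,13,14,15,16,17,18,19,20,21,22,23,24,25,26,27,28,29,30,31}

Answer: 6 steps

r0: 0,-4,-8,-12,-16,-20,-24,-28,-32,-36,-40,-44,-48,-52,-56,-60,-64,-68,-72,-76,-80,-84,-88,-92,-96,-100,-104,-108,-112,-116,-120,-124
r1: -8,-8,-8,-8,-8,7,8,9,10,11,12,13,14,15,16,17,18,19,20,21,22,23,24,25,26,27,28,29,30,31,32,33
r2: -2,-2,-2,-2,-2,3,4,5,6,7,8,9,10,11,12,13,14,15,16,17,18,19,20,21,22,23,24,25,26,27,28,29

steps = 6; useful = 160; efficiency = 160/192 = 5/6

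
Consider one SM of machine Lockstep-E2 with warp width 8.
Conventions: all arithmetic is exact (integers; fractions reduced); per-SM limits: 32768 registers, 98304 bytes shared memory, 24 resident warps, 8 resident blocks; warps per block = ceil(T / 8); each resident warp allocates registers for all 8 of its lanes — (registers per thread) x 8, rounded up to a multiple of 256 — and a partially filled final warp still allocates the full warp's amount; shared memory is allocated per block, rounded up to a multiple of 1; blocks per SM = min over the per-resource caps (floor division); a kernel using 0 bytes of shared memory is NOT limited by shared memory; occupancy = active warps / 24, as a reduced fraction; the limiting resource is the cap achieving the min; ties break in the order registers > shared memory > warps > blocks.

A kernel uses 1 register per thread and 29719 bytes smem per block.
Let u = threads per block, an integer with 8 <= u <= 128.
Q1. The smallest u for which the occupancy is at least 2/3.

Answer: u = 41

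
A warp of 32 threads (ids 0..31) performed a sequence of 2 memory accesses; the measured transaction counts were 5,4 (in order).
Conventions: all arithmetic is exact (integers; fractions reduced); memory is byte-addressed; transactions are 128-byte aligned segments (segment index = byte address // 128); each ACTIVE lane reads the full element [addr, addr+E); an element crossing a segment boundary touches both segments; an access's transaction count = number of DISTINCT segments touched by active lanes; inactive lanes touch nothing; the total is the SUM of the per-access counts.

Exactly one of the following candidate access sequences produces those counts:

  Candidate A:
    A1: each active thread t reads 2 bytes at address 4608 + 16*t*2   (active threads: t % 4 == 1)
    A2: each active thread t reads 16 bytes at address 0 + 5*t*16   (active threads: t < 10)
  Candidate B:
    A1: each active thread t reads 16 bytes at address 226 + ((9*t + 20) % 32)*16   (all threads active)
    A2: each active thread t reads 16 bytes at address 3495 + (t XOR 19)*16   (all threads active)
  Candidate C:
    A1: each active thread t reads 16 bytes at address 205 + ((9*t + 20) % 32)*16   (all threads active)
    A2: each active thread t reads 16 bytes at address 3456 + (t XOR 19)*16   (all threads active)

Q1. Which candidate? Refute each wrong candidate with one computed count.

A: A1 gives 8 transactions, not 5
B: A2 gives 5 transactions, not 4
C: all counts match (5,4)

Answer: C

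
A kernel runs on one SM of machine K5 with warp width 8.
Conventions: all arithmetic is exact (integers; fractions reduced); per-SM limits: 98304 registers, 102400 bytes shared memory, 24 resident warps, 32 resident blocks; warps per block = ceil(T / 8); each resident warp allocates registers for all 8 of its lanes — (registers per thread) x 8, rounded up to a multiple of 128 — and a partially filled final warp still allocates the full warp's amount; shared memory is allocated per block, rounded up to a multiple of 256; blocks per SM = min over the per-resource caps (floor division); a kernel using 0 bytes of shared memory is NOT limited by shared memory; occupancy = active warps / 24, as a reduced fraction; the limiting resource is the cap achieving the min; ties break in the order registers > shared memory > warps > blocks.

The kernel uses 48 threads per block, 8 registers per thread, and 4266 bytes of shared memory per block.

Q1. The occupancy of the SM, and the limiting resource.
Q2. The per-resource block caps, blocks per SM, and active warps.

Answer: occupancy 1, limited by warps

registers: 128 blocks
shared memory: 23 blocks
warps: 4 blocks
blocks: 32 blocks

Answer: 4 blocks, 24 active warps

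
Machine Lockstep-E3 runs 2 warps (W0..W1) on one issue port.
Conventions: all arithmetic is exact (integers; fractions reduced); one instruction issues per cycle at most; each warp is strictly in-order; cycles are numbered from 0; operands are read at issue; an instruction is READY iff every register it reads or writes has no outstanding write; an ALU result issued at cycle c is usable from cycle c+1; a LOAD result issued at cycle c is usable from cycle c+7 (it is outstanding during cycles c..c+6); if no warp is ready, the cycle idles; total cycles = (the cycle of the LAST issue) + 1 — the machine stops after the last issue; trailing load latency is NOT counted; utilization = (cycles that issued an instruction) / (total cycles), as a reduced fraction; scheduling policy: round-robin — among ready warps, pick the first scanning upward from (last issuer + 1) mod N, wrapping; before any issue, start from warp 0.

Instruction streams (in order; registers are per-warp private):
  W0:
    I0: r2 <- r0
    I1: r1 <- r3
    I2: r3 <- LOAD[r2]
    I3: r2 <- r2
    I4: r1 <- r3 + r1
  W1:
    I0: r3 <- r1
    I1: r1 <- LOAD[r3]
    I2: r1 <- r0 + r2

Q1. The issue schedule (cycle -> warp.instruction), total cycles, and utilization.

cycle 0: W0.I0
cycle 1: W1.I0
cycle 2: W0.I1
cycle 3: W1.I1
cycle 4: W0.I2
cycle 5: W0.I3
cycle 6: idle
cycle 7: idle
cycle 8: idle
cycle 9: idle
cycle 10: W1.I2
cycle 11: W0.I4

Answer: 12 cycles, utilization 2/3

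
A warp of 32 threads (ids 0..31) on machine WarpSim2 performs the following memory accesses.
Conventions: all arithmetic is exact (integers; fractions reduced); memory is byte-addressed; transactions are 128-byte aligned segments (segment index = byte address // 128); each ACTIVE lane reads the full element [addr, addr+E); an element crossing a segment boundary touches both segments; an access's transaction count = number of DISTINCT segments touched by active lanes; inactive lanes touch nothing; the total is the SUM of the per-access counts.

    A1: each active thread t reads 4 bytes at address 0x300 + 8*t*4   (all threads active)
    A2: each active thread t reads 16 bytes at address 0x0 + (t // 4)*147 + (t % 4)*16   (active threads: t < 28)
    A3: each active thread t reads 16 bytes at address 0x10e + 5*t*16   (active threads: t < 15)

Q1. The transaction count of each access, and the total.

A1: 8 transactions
A2: 8 transactions
A3: 9 transactions

Answer: 8,8,9; total 25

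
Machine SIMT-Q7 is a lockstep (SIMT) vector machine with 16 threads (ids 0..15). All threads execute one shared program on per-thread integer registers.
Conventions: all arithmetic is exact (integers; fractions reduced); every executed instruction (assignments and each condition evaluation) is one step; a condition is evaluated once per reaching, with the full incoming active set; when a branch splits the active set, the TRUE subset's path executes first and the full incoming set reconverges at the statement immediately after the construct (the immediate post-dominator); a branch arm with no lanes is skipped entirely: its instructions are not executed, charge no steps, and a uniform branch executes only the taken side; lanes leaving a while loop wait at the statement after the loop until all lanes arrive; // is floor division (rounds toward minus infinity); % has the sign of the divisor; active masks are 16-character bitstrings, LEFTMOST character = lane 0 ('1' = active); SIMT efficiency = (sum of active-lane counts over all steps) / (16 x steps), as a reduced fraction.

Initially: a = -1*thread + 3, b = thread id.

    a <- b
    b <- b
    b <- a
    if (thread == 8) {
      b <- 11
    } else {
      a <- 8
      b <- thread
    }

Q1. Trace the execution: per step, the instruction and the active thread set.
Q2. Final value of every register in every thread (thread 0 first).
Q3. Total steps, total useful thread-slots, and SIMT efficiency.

step 0: a <- b                       1111111111111111
step 1: b <- b                       1111111111111111
step 2: b <- a                       1111111111111111
step 3: eval (thread == 8)           1111111111111111
step 4: b <- 11                      0000000010000000
step 5: a <- 8                       1111111101111111
step 6: b <- thread                  1111111101111111

Answer: 7 steps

a: 8,8,8,8,8,8,8,8,8,8,8,8,8,8,8,8
b: 0,1,2,3,4,5,6,7,11,9,10,11,12,13,14,15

steps = 7; useful = 95; efficiency = 95/112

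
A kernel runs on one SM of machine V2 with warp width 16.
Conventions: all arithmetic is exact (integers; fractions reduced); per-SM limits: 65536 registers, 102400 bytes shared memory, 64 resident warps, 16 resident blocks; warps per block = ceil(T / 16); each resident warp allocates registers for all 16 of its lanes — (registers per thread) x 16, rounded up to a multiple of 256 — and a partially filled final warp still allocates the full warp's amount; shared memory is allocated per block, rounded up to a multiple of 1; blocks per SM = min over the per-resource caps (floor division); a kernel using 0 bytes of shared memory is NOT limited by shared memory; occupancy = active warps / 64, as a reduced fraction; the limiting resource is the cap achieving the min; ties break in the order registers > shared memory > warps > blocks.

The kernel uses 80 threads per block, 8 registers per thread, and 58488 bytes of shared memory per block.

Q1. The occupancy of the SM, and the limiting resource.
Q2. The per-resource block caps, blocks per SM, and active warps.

Answer: occupancy 5/64, limited by shared memory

registers: 51 blocks
shared memory: 1 block
warps: 12 blocks
blocks: 16 blocks

Answer: 1 block, 5 active warps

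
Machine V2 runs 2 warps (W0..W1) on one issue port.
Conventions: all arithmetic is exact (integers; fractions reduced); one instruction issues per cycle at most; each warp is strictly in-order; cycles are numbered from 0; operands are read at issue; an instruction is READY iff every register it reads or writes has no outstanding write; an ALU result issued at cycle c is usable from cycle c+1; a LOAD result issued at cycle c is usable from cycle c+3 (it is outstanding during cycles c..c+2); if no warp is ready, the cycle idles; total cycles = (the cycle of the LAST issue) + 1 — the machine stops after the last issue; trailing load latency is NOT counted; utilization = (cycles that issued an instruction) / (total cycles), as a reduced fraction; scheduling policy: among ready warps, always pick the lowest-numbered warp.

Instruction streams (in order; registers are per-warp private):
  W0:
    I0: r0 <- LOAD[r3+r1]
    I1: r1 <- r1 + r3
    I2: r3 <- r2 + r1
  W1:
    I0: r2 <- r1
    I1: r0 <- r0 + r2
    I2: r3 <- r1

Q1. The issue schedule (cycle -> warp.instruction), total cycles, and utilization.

cycle 0: W0.I0
cycle 1: W0.I1
cycle 2: W0.I2
cycle 3: W1.I0
cycle 4: W1.I1
cycle 5: W1.I2

Answer: 6 cycles, utilization 1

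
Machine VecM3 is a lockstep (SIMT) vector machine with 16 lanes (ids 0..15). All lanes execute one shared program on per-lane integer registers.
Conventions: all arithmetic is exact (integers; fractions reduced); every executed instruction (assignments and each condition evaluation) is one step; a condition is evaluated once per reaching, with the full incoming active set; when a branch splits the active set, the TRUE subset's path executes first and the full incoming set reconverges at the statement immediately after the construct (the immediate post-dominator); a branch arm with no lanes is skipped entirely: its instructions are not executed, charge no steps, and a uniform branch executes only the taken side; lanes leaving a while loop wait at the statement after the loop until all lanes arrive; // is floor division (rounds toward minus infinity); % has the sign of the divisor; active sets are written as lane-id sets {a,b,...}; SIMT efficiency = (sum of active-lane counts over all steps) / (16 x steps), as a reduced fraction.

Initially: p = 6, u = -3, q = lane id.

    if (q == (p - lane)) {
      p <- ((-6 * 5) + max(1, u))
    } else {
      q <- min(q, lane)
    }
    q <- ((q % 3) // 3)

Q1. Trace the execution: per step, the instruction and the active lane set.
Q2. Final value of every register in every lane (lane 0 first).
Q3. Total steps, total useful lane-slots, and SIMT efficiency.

step 0: eval (q == (p - lane))       {0,1,2,3,4,5,6,7,8,9,10,11,12,13,14,15}
step 1: p <- ((-6 * 5) + max(1, u))  {3}
step 2: q <- min(q, lane)            {0,1,2,4,5,6,7,8,9,10,11,12,13,14,15}
step 3: q <- ((q % 3) // 3)          {0,1,2,3,4,5,6,7,8,9,10,11,12,13,14,15}

Answer: 4 steps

p: 6,6,6,-29,6,6,6,6,6,6,6,6,6,6,6,6
u: -3,-3,-3,-3,-3,-3,-3,-3,-3,-3,-3,-3,-3,-3,-3,-3
q: 0,0,0,0,0,0,0,0,0,0,0,0,0,0,0,0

steps = 4; useful = 48; efficiency = 48/64 = 3/4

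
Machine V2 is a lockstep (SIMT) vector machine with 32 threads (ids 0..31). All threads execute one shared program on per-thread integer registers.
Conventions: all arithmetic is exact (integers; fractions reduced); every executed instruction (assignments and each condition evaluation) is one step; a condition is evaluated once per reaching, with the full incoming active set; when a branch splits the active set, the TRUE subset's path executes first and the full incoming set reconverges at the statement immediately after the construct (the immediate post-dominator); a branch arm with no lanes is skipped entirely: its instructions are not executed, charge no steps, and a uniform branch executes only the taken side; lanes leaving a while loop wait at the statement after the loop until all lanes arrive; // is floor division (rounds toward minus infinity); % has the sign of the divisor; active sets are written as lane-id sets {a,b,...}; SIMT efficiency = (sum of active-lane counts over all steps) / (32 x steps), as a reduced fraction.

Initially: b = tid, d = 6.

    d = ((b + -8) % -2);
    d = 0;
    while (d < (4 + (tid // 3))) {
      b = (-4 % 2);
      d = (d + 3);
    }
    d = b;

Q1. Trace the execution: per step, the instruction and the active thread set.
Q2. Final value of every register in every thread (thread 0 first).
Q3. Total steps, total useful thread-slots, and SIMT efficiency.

step 0: d <- ((b + -8) % -2)         {0,1,2,3,4,5,6,7,8,9,10,11,12,13,14,15,16,17,18,19,20,21,22,23,24,25,26,27,28,29,30,31}
step 1: d <- 0                       {0,1,2,3,4,5,6,7,8,9,10,11,12,13,14,15,16,17,18,19,20,21,22,23,24,25,26,27,28,29,30,31}
step 2: eval (d < (4 + (tid // 3)))  {0,1,2,3,4,5,6,7,8,9,10,11,12,13,14,15,16,17,18,19,20,21,22,23,24,25,26,27,28,29,30,31}
step 3: b <- (-4 % 2)                {0,1,2,3,4,5,6,7,8,9,10,11,12,13,14,15,16,17,18,19,20,21,22,23,24,25,26,27,28,29,30,31}
step 4: d <- (d + 3)                 {0,1,2,3,4,5,6,7,8,9,10,11,12,13,14,15,16,17,18,19,20,21,22,23,24,25,26,27,28,29,30,31}
step 5: eval (d < (4 + (tid // 3)))  {0,1,2,3,4,5,6,7,8,9,10,11,12,13,14,15,16,17,18,19,20,21,22,23,24,25,26,27,28,29,30,31}
step 6: b <- (-4 % 2)                {0,1,2,3,4,5,6,7,8,9,10,11,12,13,14,15,16,17,18,19,20,21,22,23,24,25,26,27,28,29,30,31}
step 7: d <- (d + 3)                 {0,1,2,3,4,5,6,7,8,9,10,11,12,13,14,15,16,17,18,19,20,21,22,23,24,25,26,27,28,29,30,31}
step 8: eval (d < (4 + (tid // 3)))  {0,1,2,3,4,5,6,7,8,9,10,11,12,13,14,15,16,17,18,19,20,21,22,23,24,25,26,27,28,29,30,31}
step 9: b <- (-4 % 2)                {9,10,11,12,13,14,15,16,17,18,19,20,21,22,23,24,25,26,27,28,29,30,31}
step 10: d <- (d + 3)                 {9,10,11,12,13,14,15,16,17,18,19,20,21,22,23,24,25,26,27,28,29,30,31}
step 11: eval (d < (4 + (tid // 3)))  {9,10,11,12,13,14,15,16,17,18,19,20,21,22,23,24,25,26,27,28,29,30,31}
step 12: b <- (-4 % 2)                {18,19,20,21,22,23,24,25,26,27,28,29,30,31}
step 13: d <- (d + 3)                 {18,19,20,21,22,23,24,25,26,27,28,29,30,31}
step 14: eval (d < (4 + (tid // 3)))  {18,19,20,21,22,23,24,25,26,27,28,29,30,31}
step 15: b <- (-4 % 2)                {27,28,29,30,31}
step 16: d <- (d + 3)                 {27,28,29,30,31}
step 17: eval (d < (4 + (tid // 3)))  {27,28,29,30,31}
step 18: d <- b                       {0,1,2,3,4,5,6,7,8,9,10,11,12,13,14,15,16,17,18,19,20,21,22,23,24,25,26,27,28,29,30,31}

Answer: 19 steps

b: 0,0,0,0,0,0,0,0,0,0,0,0,0,0,0,0,0,0,0,0,0,0,0,0,0,0,0,0,0,0,0,0
d: 0,0,0,0,0,0,0,0,0,0,0,0,0,0,0,0,0,0,0,0,0,0,0,0,0,0,0,0,0,0,0,0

steps = 19; useful = 446; efficiency = 446/608 = 223/304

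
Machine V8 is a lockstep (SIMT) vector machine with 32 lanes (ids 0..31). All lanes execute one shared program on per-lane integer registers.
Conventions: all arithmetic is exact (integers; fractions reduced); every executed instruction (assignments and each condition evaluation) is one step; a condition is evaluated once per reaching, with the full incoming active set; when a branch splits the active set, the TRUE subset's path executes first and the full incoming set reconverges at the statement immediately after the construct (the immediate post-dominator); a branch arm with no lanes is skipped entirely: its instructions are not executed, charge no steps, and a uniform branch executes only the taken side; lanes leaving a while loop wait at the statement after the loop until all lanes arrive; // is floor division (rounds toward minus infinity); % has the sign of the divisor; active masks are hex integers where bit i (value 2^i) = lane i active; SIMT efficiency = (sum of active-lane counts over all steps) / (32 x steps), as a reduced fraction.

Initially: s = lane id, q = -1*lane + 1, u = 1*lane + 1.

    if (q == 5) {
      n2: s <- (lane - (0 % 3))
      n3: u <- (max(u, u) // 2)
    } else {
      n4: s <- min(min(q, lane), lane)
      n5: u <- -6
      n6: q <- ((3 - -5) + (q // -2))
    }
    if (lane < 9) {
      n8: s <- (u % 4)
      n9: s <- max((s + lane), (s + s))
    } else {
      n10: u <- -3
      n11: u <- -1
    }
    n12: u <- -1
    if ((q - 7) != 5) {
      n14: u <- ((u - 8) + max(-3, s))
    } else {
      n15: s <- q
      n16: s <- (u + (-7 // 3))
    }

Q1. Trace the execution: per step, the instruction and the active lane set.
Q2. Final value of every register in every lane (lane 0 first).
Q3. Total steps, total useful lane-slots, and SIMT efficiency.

step 0: eval (q == 5)                0xffffffff
step 1: s <- min(min(q, lane), lane) 0xffffffff
step 2: u <- -6                      0xffffffff
step 3: q <- ((3 - -5) + (q // -2))  0xffffffff
step 4: eval (lane < 9)              0xffffffff
step 5: s <- (u % 4)                 0x000001ff
step 6: s <- max((s + lane), (s + s)) 0x000001ff
step 7: u <- -3                      0xfffffe00
step 8: u <- -1                      0xfffffe00
step 9: u <- -1                      0xffffffff
step 10: eval ((q - 7) != 5)          0xffffffff
step 11: u <- ((u - 8) + max(-3, s))  0xfffff9ff
step 12: s <- q                       0x00000600
step 13: s <- (u + (-7 // 3))         0x00000600

Answer: 14 steps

s: 4,4,4,5,6,7,8,9,10,-4,-4,-10,-11,-12,-13,-14,-15,-16,-17,-18,-19,-20,-21,-22,-23,-24,-25,-26,-27,-28,-29,-30
q: 7,8,8,9,9,10,10,11,11,12,12,13,13,14,14,15,15,16,16,17,17,18,18,19,19,20,20,21,21,22,22,23
u: -5,-5,-5,-4,-3,-2,-1,0,1,-1,-1,-12,-12,-12,-12,-12,-12,-12,-12,-12,-12,-12,-12,-12,-12,-12,-12,-12,-12,-12,-12,-12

steps = 14; useful = 322; efficiency = 322/448 = 23/32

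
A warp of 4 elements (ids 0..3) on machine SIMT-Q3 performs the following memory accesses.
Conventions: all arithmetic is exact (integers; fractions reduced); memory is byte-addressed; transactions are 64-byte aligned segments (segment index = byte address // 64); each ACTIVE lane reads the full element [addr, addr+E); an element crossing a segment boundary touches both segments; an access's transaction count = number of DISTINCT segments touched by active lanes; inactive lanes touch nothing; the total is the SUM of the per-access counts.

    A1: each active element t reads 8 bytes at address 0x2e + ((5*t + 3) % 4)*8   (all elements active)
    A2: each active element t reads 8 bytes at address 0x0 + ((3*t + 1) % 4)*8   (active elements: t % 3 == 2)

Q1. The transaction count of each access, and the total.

A1: 2 transactions
A2: 1 transaction

Answer: 2,1; total 3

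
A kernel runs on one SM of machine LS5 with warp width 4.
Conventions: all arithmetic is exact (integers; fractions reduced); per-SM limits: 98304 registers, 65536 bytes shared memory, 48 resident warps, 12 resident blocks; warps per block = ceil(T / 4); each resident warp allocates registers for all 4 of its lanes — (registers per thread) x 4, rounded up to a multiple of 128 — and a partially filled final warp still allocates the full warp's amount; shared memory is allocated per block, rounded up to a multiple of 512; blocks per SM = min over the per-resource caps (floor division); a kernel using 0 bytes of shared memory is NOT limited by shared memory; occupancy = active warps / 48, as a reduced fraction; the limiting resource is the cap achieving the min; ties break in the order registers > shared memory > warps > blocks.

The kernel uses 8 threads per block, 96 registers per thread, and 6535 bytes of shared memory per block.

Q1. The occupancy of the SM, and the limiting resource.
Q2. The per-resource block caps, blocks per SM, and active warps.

Answer: occupancy 3/8, limited by shared memory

registers: 128 blocks
shared memory: 9 blocks
warps: 24 blocks
blocks: 12 blocks

Answer: 9 blocks, 18 active warps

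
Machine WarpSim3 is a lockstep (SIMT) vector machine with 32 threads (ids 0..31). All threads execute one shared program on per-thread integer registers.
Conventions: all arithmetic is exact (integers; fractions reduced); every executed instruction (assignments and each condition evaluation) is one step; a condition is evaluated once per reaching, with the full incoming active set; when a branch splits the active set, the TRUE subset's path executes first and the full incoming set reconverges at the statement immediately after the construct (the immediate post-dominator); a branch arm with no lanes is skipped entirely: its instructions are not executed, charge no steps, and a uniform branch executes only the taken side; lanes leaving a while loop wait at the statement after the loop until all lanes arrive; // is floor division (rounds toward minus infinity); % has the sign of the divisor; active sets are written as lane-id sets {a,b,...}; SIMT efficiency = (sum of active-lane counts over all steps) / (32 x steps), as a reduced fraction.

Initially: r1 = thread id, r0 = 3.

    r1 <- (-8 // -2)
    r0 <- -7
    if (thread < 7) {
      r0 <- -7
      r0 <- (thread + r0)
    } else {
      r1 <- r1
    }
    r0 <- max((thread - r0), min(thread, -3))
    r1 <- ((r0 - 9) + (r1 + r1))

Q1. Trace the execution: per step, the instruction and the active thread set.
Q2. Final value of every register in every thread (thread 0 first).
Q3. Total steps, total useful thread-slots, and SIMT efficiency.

step 0: r1 <- (-8 // -2)             {0,1,2,3,4,5,6,7,8,9,10,11,12,13,14,15,16,17,18,19,20,21,22,23,24,25,26,27,28,29,30,31}
step 1: r0 <- -7                     {0,1,2,3,4,5,6,7,8,9,10,11,12,13,14,15,16,17,18,19,20,21,22,23,24,25,26,27,28,29,30,31}
step 2: eval (thread < 7)            {0,1,2,3,4,5,6,7,8,9,10,11,12,13,14,15,16,17,18,19,20,21,22,23,24,25,26,27,28,29,30,31}
step 3: r0 <- -7                     {0,1,2,3,4,5,6}
step 4: r0 <- (thread + r0)          {0,1,2,3,4,5,6}
step 5: r1 <- r1                     {7,8,9,10,11,12,13,14,15,16,17,18,19,20,21,22,23,24,25,26,27,28,29,30,31}
step 6: r0 <- max((thread - r0), min(thread, -3)) {0,1,2,3,4,5,6,7,8,9,10,11,12,13,14,15,16,17,18,19,20,21,22,23,24,25,26,27,28,29,30,31}
step 7: r1 <- ((r0 - 9) + (r1 + r1)) {0,1,2,3,4,5,6,7,8,9,10,11,12,13,14,15,16,17,18,19,20,21,22,23,24,25,26,27,28,29,30,31}

Answer: 8 steps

r1: 6,6,6,6,6,6,6,13,14,15,16,17,18,19,20,21,22,23,24,25,26,27,28,29,30,31,32,33,34,35,36,37
r0: 7,7,7,7,7,7,7,14,15,16,17,18,19,20,21,22,23,24,25,26,27,28,29,30,31,32,33,34,35,36,37,38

steps = 8; useful = 199; efficiency = 199/256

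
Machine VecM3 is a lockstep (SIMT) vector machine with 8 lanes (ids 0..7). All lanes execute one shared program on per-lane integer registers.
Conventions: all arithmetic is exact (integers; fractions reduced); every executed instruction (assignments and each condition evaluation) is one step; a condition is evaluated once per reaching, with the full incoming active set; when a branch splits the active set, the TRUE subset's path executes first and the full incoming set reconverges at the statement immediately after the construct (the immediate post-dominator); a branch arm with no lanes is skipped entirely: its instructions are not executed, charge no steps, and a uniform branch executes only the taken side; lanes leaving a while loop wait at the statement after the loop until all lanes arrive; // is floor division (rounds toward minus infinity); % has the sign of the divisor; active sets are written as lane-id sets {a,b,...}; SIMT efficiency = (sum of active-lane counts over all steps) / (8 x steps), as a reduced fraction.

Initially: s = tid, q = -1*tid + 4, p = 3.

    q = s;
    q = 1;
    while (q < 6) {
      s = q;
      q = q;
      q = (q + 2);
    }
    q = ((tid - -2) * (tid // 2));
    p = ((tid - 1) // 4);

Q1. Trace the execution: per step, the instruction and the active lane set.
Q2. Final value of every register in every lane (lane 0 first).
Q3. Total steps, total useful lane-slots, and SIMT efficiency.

step 0: q <- s                       {0,1,2,3,4,5,6,7}
step 1: q <- 1                       {0,1,2,3,4,5,6,7}
step 2: eval (q < 6)                 {0,1,2,3,4,5,6,7}
step 3: s <- q                       {0,1,2,3,4,5,6,7}
step 4: q <- q                       {0,1,2,3,4,5,6,7}
step 5: q <- (q + 2)                 {0,1,2,3,4,5,6,7}
step 6: eval (q < 6)                 {0,1,2,3,4,5,6,7}
step 7: s <- q                       {0,1,2,3,4,5,6,7}
step 8: q <- q                       {0,1,2,3,4,5,6,7}
step 9: q <- (q + 2)                 {0,1,2,3,4,5,6,7}
step 10: eval (q < 6)                 {0,1,2,3,4,5,6,7}
step 11: s <- q                       {0,1,2,3,4,5,6,7}
step 12: q <- q                       {0,1,2,3,4,5,6,7}
step 13: q <- (q + 2)                 {0,1,2,3,4,5,6,7}
step 14: eval (q < 6)                 {0,1,2,3,4,5,6,7}
step 15: q <- ((tid - -2) * (tid // 2)) {0,1,2,3,4,5,6,7}
step 16: p <- ((tid - 1) // 4)        {0,1,2,3,4,5,6,7}

Answer: 17 steps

s: 5,5,5,5,5,5,5,5
q: 0,0,4,5,12,14,24,27
p: -1,0,0,0,0,1,1,1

steps = 17; useful = 136; efficiency = 136/136 = 1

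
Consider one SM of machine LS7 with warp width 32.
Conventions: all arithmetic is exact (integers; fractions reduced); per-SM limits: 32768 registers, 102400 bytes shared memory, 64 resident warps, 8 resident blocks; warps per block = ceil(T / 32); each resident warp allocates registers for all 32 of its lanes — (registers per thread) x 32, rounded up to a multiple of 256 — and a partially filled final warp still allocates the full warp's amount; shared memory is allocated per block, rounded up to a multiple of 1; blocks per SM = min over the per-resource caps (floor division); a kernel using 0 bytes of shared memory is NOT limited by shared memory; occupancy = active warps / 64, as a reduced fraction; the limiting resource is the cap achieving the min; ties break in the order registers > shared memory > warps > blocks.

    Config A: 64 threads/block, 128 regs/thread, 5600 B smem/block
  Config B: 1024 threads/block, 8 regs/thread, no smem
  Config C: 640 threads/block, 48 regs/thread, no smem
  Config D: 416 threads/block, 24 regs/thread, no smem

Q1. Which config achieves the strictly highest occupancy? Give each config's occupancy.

occupancies: A 1/8, B 1, C 5/16, D 39/64

Answer: B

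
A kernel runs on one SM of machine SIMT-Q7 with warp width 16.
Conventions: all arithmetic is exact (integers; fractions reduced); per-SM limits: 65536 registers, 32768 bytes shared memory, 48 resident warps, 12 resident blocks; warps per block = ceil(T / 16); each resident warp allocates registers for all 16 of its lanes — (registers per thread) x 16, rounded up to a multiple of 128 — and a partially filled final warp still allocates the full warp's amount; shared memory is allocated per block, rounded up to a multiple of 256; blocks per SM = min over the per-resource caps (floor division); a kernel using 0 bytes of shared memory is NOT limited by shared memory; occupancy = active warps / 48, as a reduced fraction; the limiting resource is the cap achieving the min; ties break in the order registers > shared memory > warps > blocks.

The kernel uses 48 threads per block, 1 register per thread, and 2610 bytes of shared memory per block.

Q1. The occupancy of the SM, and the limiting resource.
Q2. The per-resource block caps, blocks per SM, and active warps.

Answer: occupancy 11/16, limited by shared memory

registers: 170 blocks
shared memory: 11 blocks
warps: 16 blocks
blocks: 12 blocks

Answer: 11 blocks, 33 active warps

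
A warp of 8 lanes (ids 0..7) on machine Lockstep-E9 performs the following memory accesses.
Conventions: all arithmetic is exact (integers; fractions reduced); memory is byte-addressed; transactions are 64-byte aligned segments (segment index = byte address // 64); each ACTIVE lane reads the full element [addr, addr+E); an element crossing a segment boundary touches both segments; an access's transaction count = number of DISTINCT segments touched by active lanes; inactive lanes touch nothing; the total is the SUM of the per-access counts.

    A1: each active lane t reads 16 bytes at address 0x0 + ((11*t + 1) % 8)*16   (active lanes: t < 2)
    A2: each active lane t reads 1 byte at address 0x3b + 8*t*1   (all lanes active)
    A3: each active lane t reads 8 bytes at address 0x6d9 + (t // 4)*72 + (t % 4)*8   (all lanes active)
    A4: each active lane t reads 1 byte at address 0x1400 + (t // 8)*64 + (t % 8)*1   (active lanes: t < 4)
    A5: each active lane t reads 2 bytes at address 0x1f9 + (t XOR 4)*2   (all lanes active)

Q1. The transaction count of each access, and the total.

A1: 2 transactions
A2: 2 transactions
A3: 3 transactions
A4: 1 transaction
A5: 2 transactions

Answer: 2,2,3,1,2; total 10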